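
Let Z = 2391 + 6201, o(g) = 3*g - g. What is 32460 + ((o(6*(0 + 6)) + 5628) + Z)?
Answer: 46752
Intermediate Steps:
o(g) = 2*g
Z = 8592
32460 + ((o(6*(0 + 6)) + 5628) + Z) = 32460 + ((2*(6*(0 + 6)) + 5628) + 8592) = 32460 + ((2*(6*6) + 5628) + 8592) = 32460 + ((2*36 + 5628) + 8592) = 32460 + ((72 + 5628) + 8592) = 32460 + (5700 + 8592) = 32460 + 14292 = 46752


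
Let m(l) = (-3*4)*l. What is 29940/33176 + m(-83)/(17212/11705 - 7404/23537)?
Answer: 284780685054585/330158246132 ≈ 862.56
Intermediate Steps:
m(l) = -12*l
29940/33176 + m(-83)/(17212/11705 - 7404/23537) = 29940/33176 + (-12*(-83))/(17212/11705 - 7404/23537) = 29940*(1/33176) + 996/(17212*(1/11705) - 7404*1/23537) = 7485/8294 + 996/(17212/11705 - 7404/23537) = 7485/8294 + 996/(318455024/275500585) = 7485/8294 + 996*(275500585/318455024) = 7485/8294 + 68599645665/79613756 = 284780685054585/330158246132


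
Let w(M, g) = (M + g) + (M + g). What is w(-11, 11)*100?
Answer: 0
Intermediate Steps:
w(M, g) = 2*M + 2*g
w(-11, 11)*100 = (2*(-11) + 2*11)*100 = (-22 + 22)*100 = 0*100 = 0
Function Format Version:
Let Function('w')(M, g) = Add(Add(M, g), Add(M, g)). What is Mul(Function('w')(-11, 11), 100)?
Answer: 0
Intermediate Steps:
Function('w')(M, g) = Add(Mul(2, M), Mul(2, g))
Mul(Function('w')(-11, 11), 100) = Mul(Add(Mul(2, -11), Mul(2, 11)), 100) = Mul(Add(-22, 22), 100) = Mul(0, 100) = 0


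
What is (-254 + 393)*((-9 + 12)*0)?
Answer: 0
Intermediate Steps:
(-254 + 393)*((-9 + 12)*0) = 139*(3*0) = 139*0 = 0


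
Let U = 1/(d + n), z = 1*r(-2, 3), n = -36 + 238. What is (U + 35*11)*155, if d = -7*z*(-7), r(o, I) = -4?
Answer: 358205/6 ≈ 59701.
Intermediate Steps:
n = 202
z = -4 (z = 1*(-4) = -4)
d = -196 (d = -7*(-4)*(-7) = 28*(-7) = -196)
U = ⅙ (U = 1/(-196 + 202) = 1/6 = ⅙ ≈ 0.16667)
(U + 35*11)*155 = (⅙ + 35*11)*155 = (⅙ + 385)*155 = (2311/6)*155 = 358205/6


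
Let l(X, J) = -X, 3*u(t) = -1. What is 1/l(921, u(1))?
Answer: -1/921 ≈ -0.0010858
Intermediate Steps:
u(t) = -⅓ (u(t) = (⅓)*(-1) = -⅓)
1/l(921, u(1)) = 1/(-1*921) = 1/(-921) = -1/921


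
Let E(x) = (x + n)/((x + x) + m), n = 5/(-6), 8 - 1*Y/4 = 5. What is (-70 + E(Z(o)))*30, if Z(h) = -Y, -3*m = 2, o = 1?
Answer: -154245/74 ≈ -2084.4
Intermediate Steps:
Y = 12 (Y = 32 - 4*5 = 32 - 20 = 12)
m = -⅔ (m = -⅓*2 = -⅔ ≈ -0.66667)
n = -⅚ (n = 5*(-⅙) = -⅚ ≈ -0.83333)
Z(h) = -12 (Z(h) = -1*12 = -12)
E(x) = (-⅚ + x)/(-⅔ + 2*x) (E(x) = (x - ⅚)/((x + x) - ⅔) = (-⅚ + x)/(2*x - ⅔) = (-⅚ + x)/(-⅔ + 2*x))
(-70 + E(Z(o)))*30 = (-70 + (-5 + 6*(-12))/(4*(-1 + 3*(-12))))*30 = (-70 + (-5 - 72)/(4*(-1 - 36)))*30 = (-70 + (¼)*(-77)/(-37))*30 = (-70 + (¼)*(-1/37)*(-77))*30 = (-70 + 77/148)*30 = -10283/148*30 = -154245/74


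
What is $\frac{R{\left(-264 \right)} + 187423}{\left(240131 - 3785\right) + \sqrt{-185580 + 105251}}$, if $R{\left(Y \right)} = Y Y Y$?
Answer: $- \frac{4304409219066}{55859512045} + \frac{18212321 i \sqrt{80329}}{55859512045} \approx -77.058 + 0.092407 i$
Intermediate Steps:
$R{\left(Y \right)} = Y^{3}$ ($R{\left(Y \right)} = Y^{2} Y = Y^{3}$)
$\frac{R{\left(-264 \right)} + 187423}{\left(240131 - 3785\right) + \sqrt{-185580 + 105251}} = \frac{\left(-264\right)^{3} + 187423}{\left(240131 - 3785\right) + \sqrt{-185580 + 105251}} = \frac{-18399744 + 187423}{236346 + \sqrt{-80329}} = - \frac{18212321}{236346 + i \sqrt{80329}}$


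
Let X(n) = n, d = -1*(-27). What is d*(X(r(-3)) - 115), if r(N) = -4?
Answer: -3213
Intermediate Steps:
d = 27
d*(X(r(-3)) - 115) = 27*(-4 - 115) = 27*(-119) = -3213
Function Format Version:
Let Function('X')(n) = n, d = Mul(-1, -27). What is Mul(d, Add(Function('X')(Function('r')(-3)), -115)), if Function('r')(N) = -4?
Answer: -3213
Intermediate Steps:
d = 27
Mul(d, Add(Function('X')(Function('r')(-3)), -115)) = Mul(27, Add(-4, -115)) = Mul(27, -119) = -3213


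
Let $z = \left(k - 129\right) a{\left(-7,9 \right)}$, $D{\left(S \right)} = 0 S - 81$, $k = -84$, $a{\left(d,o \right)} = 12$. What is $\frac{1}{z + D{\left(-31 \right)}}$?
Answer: $- \frac{1}{2637} \approx -0.00037922$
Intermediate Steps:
$D{\left(S \right)} = -81$ ($D{\left(S \right)} = 0 - 81 = -81$)
$z = -2556$ ($z = \left(-84 - 129\right) 12 = \left(-213\right) 12 = -2556$)
$\frac{1}{z + D{\left(-31 \right)}} = \frac{1}{-2556 - 81} = \frac{1}{-2637} = - \frac{1}{2637}$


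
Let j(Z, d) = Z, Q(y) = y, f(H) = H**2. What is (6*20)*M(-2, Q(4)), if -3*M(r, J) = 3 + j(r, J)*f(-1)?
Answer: -40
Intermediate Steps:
M(r, J) = -1 - r/3 (M(r, J) = -(3 + r*(-1)**2)/3 = -(3 + r*1)/3 = -(3 + r)/3 = -1 - r/3)
(6*20)*M(-2, Q(4)) = (6*20)*(-1 - 1/3*(-2)) = 120*(-1 + 2/3) = 120*(-1/3) = -40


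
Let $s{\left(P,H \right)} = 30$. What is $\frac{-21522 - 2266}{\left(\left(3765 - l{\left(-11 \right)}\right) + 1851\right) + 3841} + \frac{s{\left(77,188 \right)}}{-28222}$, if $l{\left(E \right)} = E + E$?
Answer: $- \frac{335814653}{133758169} \approx -2.5106$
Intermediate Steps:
$l{\left(E \right)} = 2 E$
$\frac{-21522 - 2266}{\left(\left(3765 - l{\left(-11 \right)}\right) + 1851\right) + 3841} + \frac{s{\left(77,188 \right)}}{-28222} = \frac{-21522 - 2266}{\left(\left(3765 - 2 \left(-11\right)\right) + 1851\right) + 3841} + \frac{30}{-28222} = - \frac{23788}{\left(\left(3765 - -22\right) + 1851\right) + 3841} + 30 \left(- \frac{1}{28222}\right) = - \frac{23788}{\left(\left(3765 + 22\right) + 1851\right) + 3841} - \frac{15}{14111} = - \frac{23788}{\left(3787 + 1851\right) + 3841} - \frac{15}{14111} = - \frac{23788}{5638 + 3841} - \frac{15}{14111} = - \frac{23788}{9479} - \frac{15}{14111} = - \frac{335814653}{133758169}$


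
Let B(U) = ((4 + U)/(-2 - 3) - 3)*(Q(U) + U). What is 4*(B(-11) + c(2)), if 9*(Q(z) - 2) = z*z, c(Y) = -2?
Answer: -328/9 ≈ -36.444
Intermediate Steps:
Q(z) = 2 + z**2/9 (Q(z) = 2 + (z*z)/9 = 2 + z**2/9)
B(U) = (-19/5 - U/5)*(2 + U + U**2/9) (B(U) = ((4 + U)/(-2 - 3) - 3)*((2 + U**2/9) + U) = ((4 + U)/(-5) - 3)*(2 + U + U**2/9) = ((4 + U)*(-1/5) - 3)*(2 + U + U**2/9) = ((-4/5 - U/5) - 3)*(2 + U + U**2/9) = (-19/5 - U/5)*(2 + U + U**2/9))
4*(B(-11) + c(2)) = 4*((-38/5 - 28/45*(-11)**2 - 21/5*(-11) - 1/45*(-11)**3) - 2) = 4*((-38/5 - 28/45*121 + 231/5 - 1/45*(-1331)) - 2) = 4*((-38/5 - 3388/45 + 231/5 + 1331/45) - 2) = 4*(-64/9 - 2) = 4*(-82/9) = -328/9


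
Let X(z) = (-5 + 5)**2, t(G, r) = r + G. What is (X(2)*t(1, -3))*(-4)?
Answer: 0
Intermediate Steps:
t(G, r) = G + r
X(z) = 0 (X(z) = 0**2 = 0)
(X(2)*t(1, -3))*(-4) = (0*(1 - 3))*(-4) = (0*(-2))*(-4) = 0*(-4) = 0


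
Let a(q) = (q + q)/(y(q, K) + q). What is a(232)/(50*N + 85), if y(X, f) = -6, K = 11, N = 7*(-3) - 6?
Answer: -232/142945 ≈ -0.0016230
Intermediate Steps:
N = -27 (N = -21 - 6 = -27)
a(q) = 2*q/(-6 + q) (a(q) = (q + q)/(-6 + q) = (2*q)/(-6 + q) = 2*q/(-6 + q))
a(232)/(50*N + 85) = (2*232/(-6 + 232))/(50*(-27) + 85) = (2*232/226)/(-1350 + 85) = (2*232*(1/226))/(-1265) = (232/113)*(-1/1265) = -232/142945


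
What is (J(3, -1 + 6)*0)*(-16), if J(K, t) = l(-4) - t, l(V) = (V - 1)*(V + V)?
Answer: 0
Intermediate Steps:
l(V) = 2*V*(-1 + V) (l(V) = (-1 + V)*(2*V) = 2*V*(-1 + V))
J(K, t) = 40 - t (J(K, t) = 2*(-4)*(-1 - 4) - t = 2*(-4)*(-5) - t = 40 - t)
(J(3, -1 + 6)*0)*(-16) = ((40 - (-1 + 6))*0)*(-16) = ((40 - 1*5)*0)*(-16) = ((40 - 5)*0)*(-16) = (35*0)*(-16) = 0*(-16) = 0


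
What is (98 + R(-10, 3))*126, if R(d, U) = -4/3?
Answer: 12180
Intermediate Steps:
R(d, U) = -4/3 (R(d, U) = -4*⅓ = -4/3)
(98 + R(-10, 3))*126 = (98 - 4/3)*126 = (290/3)*126 = 12180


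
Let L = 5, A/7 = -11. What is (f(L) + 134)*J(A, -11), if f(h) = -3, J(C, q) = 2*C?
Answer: -20174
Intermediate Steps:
A = -77 (A = 7*(-11) = -77)
(f(L) + 134)*J(A, -11) = (-3 + 134)*(2*(-77)) = 131*(-154) = -20174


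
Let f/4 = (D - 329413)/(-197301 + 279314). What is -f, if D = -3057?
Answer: 1329880/82013 ≈ 16.215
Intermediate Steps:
f = -1329880/82013 (f = 4*((-3057 - 329413)/(-197301 + 279314)) = 4*(-332470/82013) = -1329880/82013 ≈ -16.215)
-f = -1*(-1329880/82013) = 1329880/82013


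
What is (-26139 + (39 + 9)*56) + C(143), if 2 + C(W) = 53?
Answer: -23400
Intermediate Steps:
C(W) = 51 (C(W) = -2 + 53 = 51)
(-26139 + (39 + 9)*56) + C(143) = (-26139 + (39 + 9)*56) + 51 = (-26139 + 48*56) + 51 = (-26139 + 2688) + 51 = -23451 + 51 = -23400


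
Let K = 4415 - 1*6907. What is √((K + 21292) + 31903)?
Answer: √50703 ≈ 225.17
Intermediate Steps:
K = -2492 (K = 4415 - 6907 = -2492)
√((K + 21292) + 31903) = √((-2492 + 21292) + 31903) = √(18800 + 31903) = √50703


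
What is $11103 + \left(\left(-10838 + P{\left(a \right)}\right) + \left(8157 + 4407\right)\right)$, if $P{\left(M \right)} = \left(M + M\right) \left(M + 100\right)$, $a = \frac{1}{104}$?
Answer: $\frac{69389633}{5408} \approx 12831.0$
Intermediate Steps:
$a = \frac{1}{104} \approx 0.0096154$
$P{\left(M \right)} = 2 M \left(100 + M\right)$
$11103 + \left(\left(-10838 + P{\left(a \right)}\right) + \left(8157 + 4407\right)\right) = 11103 + \left(\left(-10838 + 2 \cdot \frac{1}{104} \left(100 + \frac{1}{104}\right)\right) + \left(8157 + 4407\right)\right) = 11103 + \left(\left(-10838 + 2 \cdot \frac{1}{104} \cdot \frac{10401}{104}\right) + 12564\right) = 11103 + \left(\left(-10838 + \frac{10401}{5408}\right) + 12564\right) = 11103 + \left(- \frac{58601503}{5408} + 12564\right) = 11103 + \frac{9344609}{5408} = \frac{69389633}{5408}$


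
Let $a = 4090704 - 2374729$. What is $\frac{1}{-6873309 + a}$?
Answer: $- \frac{1}{5157334} \approx -1.939 \cdot 10^{-7}$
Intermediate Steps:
$a = 1715975$ ($a = 4090704 - 2374729 = 1715975$)
$\frac{1}{-6873309 + a} = \frac{1}{-6873309 + 1715975} = \frac{1}{-5157334} = - \frac{1}{5157334}$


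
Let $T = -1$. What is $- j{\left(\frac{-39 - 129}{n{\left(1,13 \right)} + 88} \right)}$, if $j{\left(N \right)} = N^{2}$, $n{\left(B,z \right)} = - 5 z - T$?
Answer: $-49$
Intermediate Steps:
$n{\left(B,z \right)} = 1 - 5 z$ ($n{\left(B,z \right)} = - 5 z - -1 = - 5 z + 1 = 1 - 5 z$)
$- j{\left(\frac{-39 - 129}{n{\left(1,13 \right)} + 88} \right)} = - \left(\frac{-39 - 129}{\left(1 - 65\right) + 88}\right)^{2} = - \left(- \frac{168}{\left(1 - 65\right) + 88}\right)^{2} = - \left(- \frac{168}{-64 + 88}\right)^{2} = - \left(- \frac{168}{24}\right)^{2} = - \left(\left(-168\right) \frac{1}{24}\right)^{2} = - \left(-7\right)^{2} = \left(-1\right) 49 = -49$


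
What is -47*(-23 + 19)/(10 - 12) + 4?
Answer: -90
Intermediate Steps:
-47*(-23 + 19)/(10 - 12) + 4 = -(-188)/(-2) + 4 = -(-188)*(-1)/2 + 4 = -47*2 + 4 = -94 + 4 = -90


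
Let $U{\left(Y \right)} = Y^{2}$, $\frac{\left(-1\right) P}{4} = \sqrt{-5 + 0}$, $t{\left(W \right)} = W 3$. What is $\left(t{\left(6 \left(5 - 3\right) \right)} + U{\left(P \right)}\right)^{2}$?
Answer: $1936$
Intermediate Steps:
$t{\left(W \right)} = 3 W$
$P = - 4 i \sqrt{5}$ ($P = - 4 \sqrt{-5 + 0} = - 4 \sqrt{-5} = - 4 i \sqrt{5} \approx - 8.9443 i$)
$\left(t{\left(6 \left(5 - 3\right) \right)} + U{\left(P \right)}\right)^{2} = \left(3 \cdot 6 \left(5 - 3\right) + \left(- 4 i \sqrt{5}\right)^{2}\right)^{2} = \left(3 \cdot 6 \cdot 2 - 80\right)^{2} = \left(3 \cdot 12 - 80\right)^{2} = \left(36 - 80\right)^{2} = \left(-44\right)^{2} = 1936$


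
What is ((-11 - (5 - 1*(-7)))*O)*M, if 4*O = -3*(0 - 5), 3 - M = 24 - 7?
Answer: 2415/2 ≈ 1207.5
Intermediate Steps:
M = -14 (M = 3 - (24 - 7) = 3 - 1*17 = 3 - 17 = -14)
O = 15/4 (O = (-3*(0 - 5))/4 = (-3*(-5))/4 = (¼)*15 = 15/4 ≈ 3.7500)
((-11 - (5 - 1*(-7)))*O)*M = ((-11 - (5 - 1*(-7)))*(15/4))*(-14) = ((-11 - (5 + 7))*(15/4))*(-14) = ((-11 - 1*12)*(15/4))*(-14) = ((-11 - 12)*(15/4))*(-14) = -23*15/4*(-14) = -345/4*(-14) = 2415/2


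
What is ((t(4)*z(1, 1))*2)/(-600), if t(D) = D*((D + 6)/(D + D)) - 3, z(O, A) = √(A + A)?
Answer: -√2/150 ≈ -0.0094281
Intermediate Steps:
z(O, A) = √2*√A (z(O, A) = √(2*A) = √2*√A)
t(D) = D/2 (t(D) = D*((6 + D)/((2*D))) - 3 = D*((6 + D)*(1/(2*D))) - 3 = D*((6 + D)/(2*D)) - 3 = (3 + D/2) - 3 = D/2)
((t(4)*z(1, 1))*2)/(-600) = ((((½)*4)*(√2*√1))*2)/(-600) = ((2*(√2*1))*2)*(-1/600) = ((2*√2)*2)*(-1/600) = (4*√2)*(-1/600) = -√2/150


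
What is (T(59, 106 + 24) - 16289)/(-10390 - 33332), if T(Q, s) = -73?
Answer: 909/2429 ≈ 0.37423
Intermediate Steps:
(T(59, 106 + 24) - 16289)/(-10390 - 33332) = (-73 - 16289)/(-10390 - 33332) = -16362/(-43722) = -16362*(-1/43722) = 909/2429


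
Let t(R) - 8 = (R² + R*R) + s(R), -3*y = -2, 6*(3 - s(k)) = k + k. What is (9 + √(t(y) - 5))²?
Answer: 263/3 + 12*√15 ≈ 134.14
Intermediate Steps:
s(k) = 3 - k/3 (s(k) = 3 - (k + k)/6 = 3 - k/3)
y = ⅔ (y = -⅓*(-2) = ⅔ ≈ 0.66667)
t(R) = 11 + 2*R² - R/3 (t(R) = 8 + ((R² + R*R) + (3 - R/3)) = 8 + ((R² + R²) + (3 - R/3)) = 8 + (2*R² + (3 - R/3)) = 8 + (3 + 2*R² - R/3) = 11 + 2*R² - R/3)
(9 + √(t(y) - 5))² = (9 + √((11 + 2*(⅔)² - ⅓*⅔) - 5))² = (9 + √((11 + 2*(4/9) - 2/9) - 5))² = (9 + √((11 + 8/9 - 2/9) - 5))² = (9 + √(35/3 - 5))² = (9 + √(20/3))² = (9 + 2*√15/3)²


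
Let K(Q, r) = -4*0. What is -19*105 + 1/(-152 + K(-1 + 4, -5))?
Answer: -303241/152 ≈ -1995.0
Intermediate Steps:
K(Q, r) = 0
-19*105 + 1/(-152 + K(-1 + 4, -5)) = -19*105 + 1/(-152 + 0) = -1995 + 1/(-152) = -1995 - 1/152 = -303241/152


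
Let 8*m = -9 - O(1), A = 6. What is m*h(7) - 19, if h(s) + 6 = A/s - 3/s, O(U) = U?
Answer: -337/28 ≈ -12.036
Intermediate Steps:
h(s) = -6 + 3/s (h(s) = -6 + (6/s - 3/s) = -6 + 3/s)
m = -5/4 (m = (-9 - 1*1)/8 = (-9 - 1)/8 = (1/8)*(-10) = -5/4 ≈ -1.2500)
m*h(7) - 19 = -5*(-6 + 3/7)/4 - 19 = -5/4*(-39/7) - 19 = 195/28 - 19 = -337/28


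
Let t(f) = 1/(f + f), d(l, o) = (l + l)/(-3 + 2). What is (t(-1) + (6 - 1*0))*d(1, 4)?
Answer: -11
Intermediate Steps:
d(l, o) = -2*l (d(l, o) = (2*l)/(-1) = (2*l)*(-1) = -2*l)
t(f) = 1/(2*f)
(t(-1) + (6 - 1*0))*d(1, 4) = ((½)/(-1) + (6 - 1*0))*(-2*1) = ((½)*(-1) + (6 + 0))*(-2) = (-½ + 6)*(-2) = (11/2)*(-2) = -11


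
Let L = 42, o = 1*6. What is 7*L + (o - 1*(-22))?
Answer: 322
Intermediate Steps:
o = 6
7*L + (o - 1*(-22)) = 7*42 + (6 - 1*(-22)) = 294 + (6 + 22) = 294 + 28 = 322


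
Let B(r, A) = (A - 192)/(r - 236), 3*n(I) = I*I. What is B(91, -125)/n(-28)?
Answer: 951/113680 ≈ 0.0083656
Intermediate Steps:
n(I) = I²/3 (n(I) = (I*I)/3 = I²/3)
B(r, A) = (-192 + A)/(-236 + r)
B(91, -125)/n(-28) = ((-192 - 125)/(-236 + 91))/(((⅓)*(-28)²)) = (-317/(-145))/(((⅓)*784)) = (-1/145*(-317))/(784/3) = (317/145)*(3/784) = 951/113680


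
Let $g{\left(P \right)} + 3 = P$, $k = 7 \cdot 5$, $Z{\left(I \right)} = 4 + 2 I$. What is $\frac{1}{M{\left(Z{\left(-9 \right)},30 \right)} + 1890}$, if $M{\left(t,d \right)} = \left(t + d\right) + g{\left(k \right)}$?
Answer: $\frac{1}{1938} \approx 0.000516$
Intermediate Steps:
$k = 35$
$g{\left(P \right)} = -3 + P$
$M{\left(t,d \right)} = 32 + d + t$ ($M{\left(t,d \right)} = \left(t + d\right) + \left(-3 + 35\right) = \left(d + t\right) + 32 = 32 + d + t$)
$\frac{1}{M{\left(Z{\left(-9 \right)},30 \right)} + 1890} = \frac{1}{\left(32 + 30 + \left(4 + 2 \left(-9\right)\right)\right) + 1890} = \frac{1}{\left(32 + 30 + \left(4 - 18\right)\right) + 1890} = \frac{1}{\left(32 + 30 - 14\right) + 1890} = \frac{1}{48 + 1890} = \frac{1}{1938}$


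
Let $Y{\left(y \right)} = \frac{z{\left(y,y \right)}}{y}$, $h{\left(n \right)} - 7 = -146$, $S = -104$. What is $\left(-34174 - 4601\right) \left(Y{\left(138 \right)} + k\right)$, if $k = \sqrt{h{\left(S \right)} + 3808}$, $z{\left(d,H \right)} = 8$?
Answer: $- \frac{51700}{23} - 38775 \sqrt{3669} \approx -2.3509 \cdot 10^{6}$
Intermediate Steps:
$h{\left(n \right)} = -139$ ($h{\left(n \right)} = 7 - 146 = -139$)
$Y{\left(y \right)} = \frac{8}{y}$
$k = \sqrt{3669}$ ($k = \sqrt{-139 + 3808} = \sqrt{3669} \approx 60.572$)
$\left(-34174 - 4601\right) \left(Y{\left(138 \right)} + k\right) = \left(-34174 - 4601\right) \left(\frac{8}{138} + \sqrt{3669}\right) = - 38775 \left(8 \cdot \frac{1}{138} + \sqrt{3669}\right) = - 38775 \left(\frac{4}{69} + \sqrt{3669}\right) = - \frac{51700}{23} - 38775 \sqrt{3669}$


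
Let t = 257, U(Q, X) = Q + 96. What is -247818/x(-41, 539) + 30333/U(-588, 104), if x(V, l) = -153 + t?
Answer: -1302928/533 ≈ -2444.5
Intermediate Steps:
U(Q, X) = 96 + Q
x(V, l) = 104 (x(V, l) = -153 + 257 = 104)
-247818/x(-41, 539) + 30333/U(-588, 104) = -247818/104 + 30333/(96 - 588) = -247818*1/104 + 30333/(-492) = -123909/52 + 30333*(-1/492) = -123909/52 - 10111/164 = -1302928/533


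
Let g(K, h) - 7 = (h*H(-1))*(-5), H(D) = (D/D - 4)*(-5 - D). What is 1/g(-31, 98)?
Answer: -1/5873 ≈ -0.00017027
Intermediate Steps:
H(D) = 15 + 3*D (H(D) = (1 - 4)*(-5 - D) = -3*(-5 - D) = 15 + 3*D)
g(K, h) = 7 - 60*h (g(K, h) = 7 + (h*(15 + 3*(-1)))*(-5) = 7 + (h*(15 - 3))*(-5) = 7 + (h*12)*(-5) = 7 + (12*h)*(-5) = 7 - 60*h)
1/g(-31, 98) = 1/(7 - 60*98) = 1/(7 - 5880) = 1/(-5873) = -1/5873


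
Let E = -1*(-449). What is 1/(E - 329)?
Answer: 1/120 ≈ 0.0083333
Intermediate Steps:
E = 449
1/(E - 329) = 1/(449 - 329) = 1/120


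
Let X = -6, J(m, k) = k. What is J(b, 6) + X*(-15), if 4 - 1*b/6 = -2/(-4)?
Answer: 96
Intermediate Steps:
b = 21 (b = 24 - (-12)/(-4) = 24 - (-12)*(-1)/4 = 24 - 6*½ = 24 - 3 = 21)
J(b, 6) + X*(-15) = 6 - 6*(-15) = 6 + 90 = 96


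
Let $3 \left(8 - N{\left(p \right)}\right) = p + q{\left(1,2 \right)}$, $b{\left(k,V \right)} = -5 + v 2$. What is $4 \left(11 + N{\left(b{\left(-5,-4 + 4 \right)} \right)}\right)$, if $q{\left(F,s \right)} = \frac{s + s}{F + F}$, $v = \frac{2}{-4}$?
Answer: $\frac{244}{3} \approx 81.333$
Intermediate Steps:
$v = - \frac{1}{2}$ ($v = 2 \left(- \frac{1}{4}\right) = - \frac{1}{2} \approx -0.5$)
$q{\left(F,s \right)} = \frac{s}{F}$ ($q{\left(F,s \right)} = \frac{2 s}{2 F} = 2 s \frac{1}{2 F} = \frac{s}{F}$)
$b{\left(k,V \right)} = -6$ ($b{\left(k,V \right)} = -5 - 1 = -6$)
$N{\left(p \right)} = \frac{22}{3} - \frac{p}{3}$ ($N{\left(p \right)} = 8 - \frac{p + \frac{2}{1}}{3} = 8 - \frac{p + 2 \cdot 1}{3} = 8 - \frac{p + 2}{3} = 8 - \frac{2 + p}{3} = 8 - \left(\frac{2}{3} + \frac{p}{3}\right) = \frac{22}{3} - \frac{p}{3}$)
$4 \left(11 + N{\left(b{\left(-5,-4 + 4 \right)} \right)}\right) = 4 \left(11 + \left(\frac{22}{3} - -2\right)\right) = 4 \left(11 + \left(\frac{22}{3} + 2\right)\right) = 4 \left(11 + \frac{28}{3}\right) = 4 \cdot \frac{61}{3} = \frac{244}{3}$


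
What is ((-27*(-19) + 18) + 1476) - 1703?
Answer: 304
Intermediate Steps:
((-27*(-19) + 18) + 1476) - 1703 = ((513 + 18) + 1476) - 1703 = (531 + 1476) - 1703 = 2007 - 1703 = 304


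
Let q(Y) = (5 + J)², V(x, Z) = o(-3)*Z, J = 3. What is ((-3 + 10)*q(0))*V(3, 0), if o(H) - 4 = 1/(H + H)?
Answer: 0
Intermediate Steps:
o(H) = 4 + 1/(2*H) (o(H) = 4 + 1/(H + H) = 4 + 1/(2*H))
V(x, Z) = 23*Z/6 (V(x, Z) = (4 + (½)/(-3))*Z = (4 + (½)*(-⅓))*Z = (4 - ⅙)*Z = 23*Z/6)
q(Y) = 64 (q(Y) = (5 + 3)² = 8² = 64)
((-3 + 10)*q(0))*V(3, 0) = ((-3 + 10)*64)*((23/6)*0) = (7*64)*0 = 448*0 = 0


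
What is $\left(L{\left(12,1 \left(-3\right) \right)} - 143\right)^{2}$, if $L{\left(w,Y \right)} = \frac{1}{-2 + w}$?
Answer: $\frac{2042041}{100} \approx 20420.0$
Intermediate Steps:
$\left(L{\left(12,1 \left(-3\right) \right)} - 143\right)^{2} = \left(\frac{1}{-2 + 12} - 143\right)^{2} = \left(\frac{1}{10} - 143\right)^{2} = \left(- \frac{1429}{10}\right)^{2} = \frac{2042041}{100}$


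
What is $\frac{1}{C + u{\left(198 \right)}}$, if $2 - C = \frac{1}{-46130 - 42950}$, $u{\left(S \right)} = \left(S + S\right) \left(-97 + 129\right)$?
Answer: $\frac{89080}{1128999921} \approx 7.8902 \cdot 10^{-5}$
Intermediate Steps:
$u{\left(S \right)} = 64 S$ ($u{\left(S \right)} = 2 S 32 = 64 S$)
$C = \frac{178161}{89080}$ ($C = 2 - \frac{1}{-46130 - 42950} = 2 - \frac{1}{-89080} = 2 - - \frac{1}{89080} = 2 + \frac{1}{89080} = \frac{178161}{89080} \approx 2.0$)
$\frac{1}{C + u{\left(198 \right)}} = \frac{1}{\frac{178161}{89080} + 64 \cdot 198} = \frac{1}{\frac{178161}{89080} + 12672} = \frac{1}{\frac{1128999921}{89080}} = \frac{89080}{1128999921}$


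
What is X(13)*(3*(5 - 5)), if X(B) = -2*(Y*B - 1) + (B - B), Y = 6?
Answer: 0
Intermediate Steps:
X(B) = 2 - 12*B (X(B) = -2*(6*B - 1) + (B - B) = -2*(-1 + 6*B) + 0 = (2 - 12*B) + 0 = 2 - 12*B)
X(13)*(3*(5 - 5)) = (2 - 12*13)*(3*(5 - 5)) = (2 - 156)*(3*0) = -154*0 = 0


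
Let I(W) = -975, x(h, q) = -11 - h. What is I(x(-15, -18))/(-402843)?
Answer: 325/134281 ≈ 0.0024203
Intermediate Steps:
I(x(-15, -18))/(-402843) = -975/(-402843) = -975*(-1/402843) = 325/134281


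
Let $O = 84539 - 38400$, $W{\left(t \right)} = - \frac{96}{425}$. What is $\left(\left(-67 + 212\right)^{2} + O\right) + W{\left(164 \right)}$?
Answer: $\frac{28544604}{425} \approx 67164.0$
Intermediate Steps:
$W{\left(t \right)} = - \frac{96}{425}$ ($W{\left(t \right)} = \left(-96\right) \frac{1}{425} = - \frac{96}{425}$)
$O = 46139$ ($O = 84539 - 38400 = 46139$)
$\left(\left(-67 + 212\right)^{2} + O\right) + W{\left(164 \right)} = \left(\left(-67 + 212\right)^{2} + 46139\right) - \frac{96}{425} = \left(145^{2} + 46139\right) - \frac{96}{425} = \left(21025 + 46139\right) - \frac{96}{425} = 67164 - \frac{96}{425} = \frac{28544604}{425}$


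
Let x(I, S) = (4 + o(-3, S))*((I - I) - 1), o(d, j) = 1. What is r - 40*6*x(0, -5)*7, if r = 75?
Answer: 8475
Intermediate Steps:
x(I, S) = -5 (x(I, S) = (4 + 1)*((I - I) - 1) = 5*(0 - 1) = 5*(-1) = -5)
r - 40*6*x(0, -5)*7 = 75 - 40*6*(-5)*7 = 75 - (-1200)*7 = 75 - 40*(-210) = 75 + 8400 = 8475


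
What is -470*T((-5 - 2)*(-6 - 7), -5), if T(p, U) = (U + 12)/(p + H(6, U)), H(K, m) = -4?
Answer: -3290/87 ≈ -37.816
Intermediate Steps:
T(p, U) = (12 + U)/(-4 + p) (T(p, U) = (U + 12)/(p - 4) = (12 + U)/(-4 + p))
-470*T((-5 - 2)*(-6 - 7), -5) = -470*(12 - 5)/(-4 + (-5 - 2)*(-6 - 7)) = -470*7/(-4 - 7*(-13)) = -470*7/(-4 + 91) = -470*7/87 = -3290/87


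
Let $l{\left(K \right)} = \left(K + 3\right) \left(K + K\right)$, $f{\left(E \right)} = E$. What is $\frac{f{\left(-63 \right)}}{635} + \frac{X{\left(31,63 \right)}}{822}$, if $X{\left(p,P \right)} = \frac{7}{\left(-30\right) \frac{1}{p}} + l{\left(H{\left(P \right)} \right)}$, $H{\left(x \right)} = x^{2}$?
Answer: $\frac{24025591177}{626364} \approx 38357.0$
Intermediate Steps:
$l{\left(K \right)} = 2 K \left(3 + K\right)$ ($l{\left(K \right)} = \left(3 + K\right) 2 K = 2 K \left(3 + K\right)$)
$X{\left(p,P \right)} = - \frac{7 p}{30} + 2 P^{2} \left(3 + P^{2}\right)$ ($X{\left(p,P \right)} = \frac{7}{\left(-30\right) \frac{1}{p}} + 2 P^{2} \left(3 + P^{2}\right) = 7 \left(- \frac{p}{30}\right) + 2 P^{2} \left(3 + P^{2}\right) = - \frac{7 p}{30} + 2 P^{2} \left(3 + P^{2}\right)$)
$\frac{f{\left(-63 \right)}}{635} + \frac{X{\left(31,63 \right)}}{822} = - \frac{63}{635} + \frac{\left(- \frac{7}{30}\right) 31 + 2 \cdot 63^{2} \left(3 + 63^{2}\right)}{822} = \left(-63\right) \frac{1}{635} + \left(- \frac{217}{30} + 2 \cdot 3969 \left(3 + 3969\right)\right) \frac{1}{822} = - \frac{63}{635} + \left(- \frac{217}{30} + 2 \cdot 3969 \cdot 3972\right) \frac{1}{822} = - \frac{63}{635} + \left(- \frac{217}{30} + 31529736\right) \frac{1}{822} = - \frac{63}{635} + \frac{945891863}{30} \cdot \frac{1}{822} = - \frac{63}{635} + \frac{945891863}{24660} = \frac{24025591177}{626364}$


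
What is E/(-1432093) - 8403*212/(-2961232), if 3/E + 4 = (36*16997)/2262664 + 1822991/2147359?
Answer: 2231687397064875002016237/3709668012536943374268572 ≈ 0.60159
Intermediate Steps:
E = -3644063928282/3499059929063 (E = 3/(-4 + ((36*16997)/2262664 + 1822991/2147359)) = 3/(-4 + (611892*(1/2262664) + 1822991*(1/2147359))) = 3/(-4 + (152973/565666 + 1822991/2147359)) = 3/(-4 + 1359691975313/1214687976094) = 3/(-3499059929063/1214687976094) = 3*(-1214687976094/3499059929063) = -3644063928282/3499059929063 ≈ -1.0414)
E/(-1432093) - 8403*212/(-2961232) = -3644063928282/3499059929063/(-1432093) - 8403*212/(-2961232) = -3644063928282/3499059929063*(-1/1432093) - 1781436*(-1/2961232) = 3644063928282/5010979230991618859 + 445359/740308 = 2231687397064875002016237/3709668012536943374268572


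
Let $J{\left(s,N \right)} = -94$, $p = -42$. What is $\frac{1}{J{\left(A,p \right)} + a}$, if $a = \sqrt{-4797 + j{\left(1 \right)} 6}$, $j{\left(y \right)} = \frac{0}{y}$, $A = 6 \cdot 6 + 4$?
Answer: $- \frac{94}{13633} - \frac{3 i \sqrt{533}}{13633} \approx -0.006895 - 0.0050803 i$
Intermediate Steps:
$A = 40$ ($A = 36 + 4 = 40$)
$j{\left(y \right)} = 0$
$a = 3 i \sqrt{533}$ ($a = \sqrt{-4797 + 0 \cdot 6} = \sqrt{-4797 + 0} = \sqrt{-4797} = 3 i \sqrt{533} \approx 69.26 i$)
$\frac{1}{J{\left(A,p \right)} + a} = \frac{1}{-94 + 3 i \sqrt{533}}$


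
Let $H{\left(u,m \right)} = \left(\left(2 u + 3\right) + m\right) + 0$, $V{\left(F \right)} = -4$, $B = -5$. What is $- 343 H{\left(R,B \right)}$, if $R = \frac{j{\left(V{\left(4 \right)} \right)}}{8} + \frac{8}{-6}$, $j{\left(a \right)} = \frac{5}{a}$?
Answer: $\frac{81977}{48} \approx 1707.9$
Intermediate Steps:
$R = - \frac{143}{96}$ ($R = \frac{5 \frac{1}{-4}}{8} + \frac{8}{-6} = 5 \left(- \frac{1}{4}\right) \frac{1}{8} + 8 \left(- \frac{1}{6}\right) = \left(- \frac{5}{4}\right) \frac{1}{8} - \frac{4}{3} = - \frac{5}{32} - \frac{4}{3} = - \frac{143}{96} \approx -1.4896$)
$H{\left(u,m \right)} = 3 + m + 2 u$ ($H{\left(u,m \right)} = \left(\left(3 + 2 u\right) + m\right) + 0 = \left(3 + m + 2 u\right) + 0 = 3 + m + 2 u$)
$- 343 H{\left(R,B \right)} = - 343 \left(3 - 5 + 2 \left(- \frac{143}{96}\right)\right) = - 343 \left(3 - 5 - \frac{143}{48}\right) = \left(-343\right) \left(- \frac{239}{48}\right) = \frac{81977}{48}$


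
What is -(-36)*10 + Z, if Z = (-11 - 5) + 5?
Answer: 349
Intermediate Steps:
Z = -11 (Z = -16 + 5 = -11)
-(-36)*10 + Z = -(-36)*10 - 11 = -9*(-40) - 11 = 360 - 11 = 349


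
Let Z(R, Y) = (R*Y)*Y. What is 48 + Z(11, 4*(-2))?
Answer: 752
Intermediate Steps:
Z(R, Y) = R*Y²
48 + Z(11, 4*(-2)) = 48 + 11*(4*(-2))² = 48 + 11*(-8)² = 48 + 11*64 = 48 + 704 = 752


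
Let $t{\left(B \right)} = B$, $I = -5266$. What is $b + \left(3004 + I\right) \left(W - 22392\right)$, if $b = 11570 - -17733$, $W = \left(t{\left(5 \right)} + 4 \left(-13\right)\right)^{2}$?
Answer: $45683249$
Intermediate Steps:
$W = 2209$ ($W = \left(5 + 4 \left(-13\right)\right)^{2} = \left(5 - 52\right)^{2} = \left(-47\right)^{2} = 2209$)
$b = 29303$ ($b = 11570 + 17733 = 29303$)
$b + \left(3004 + I\right) \left(W - 22392\right) = 29303 + \left(3004 - 5266\right) \left(2209 - 22392\right) = 29303 - -45653946 = 29303 + 45653946 = 45683249$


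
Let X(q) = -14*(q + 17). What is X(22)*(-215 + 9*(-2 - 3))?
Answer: 141960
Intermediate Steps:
X(q) = -238 - 14*q (X(q) = -14*(17 + q) = -238 - 14*q)
X(22)*(-215 + 9*(-2 - 3)) = (-238 - 14*22)*(-215 + 9*(-2 - 3)) = (-238 - 308)*(-215 + 9*(-5)) = -546*(-215 - 45) = -546*(-260) = 141960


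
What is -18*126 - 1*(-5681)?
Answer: 3413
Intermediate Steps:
-18*126 - 1*(-5681) = -2268 + 5681 = 3413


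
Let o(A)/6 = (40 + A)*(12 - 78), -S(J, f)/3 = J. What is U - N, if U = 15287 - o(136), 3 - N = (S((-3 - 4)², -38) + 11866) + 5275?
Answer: 101974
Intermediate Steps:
S(J, f) = -3*J
N = -16991 (N = 3 - ((-3*(-3 - 4)² + 11866) + 5275) = 3 - ((-3*(-7)² + 11866) + 5275) = 3 - ((-3*49 + 11866) + 5275) = 3 - ((-147 + 11866) + 5275) = 3 - (11719 + 5275) = 3 - 1*16994 = 3 - 16994 = -16991)
o(A) = -15840 - 396*A (o(A) = 6*((40 + A)*(12 - 78)) = 6*((40 + A)*(-66)) = 6*(-2640 - 66*A) = -15840 - 396*A)
U = 84983 (U = 15287 - (-15840 - 396*136) = 15287 - (-15840 - 53856) = 15287 - 1*(-69696) = 15287 + 69696 = 84983)
U - N = 84983 - 1*(-16991) = 84983 + 16991 = 101974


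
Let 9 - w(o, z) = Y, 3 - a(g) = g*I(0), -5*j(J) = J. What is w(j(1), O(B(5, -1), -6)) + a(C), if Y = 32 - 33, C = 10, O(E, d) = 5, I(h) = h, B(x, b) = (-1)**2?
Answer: 13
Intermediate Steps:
B(x, b) = 1
j(J) = -J/5
Y = -1
a(g) = 3 (a(g) = 3 - g*0 = 3 - 1*0 = 3 + 0 = 3)
w(o, z) = 10 (w(o, z) = 9 - 1*(-1) = 9 + 1 = 10)
w(j(1), O(B(5, -1), -6)) + a(C) = 10 + 3 = 13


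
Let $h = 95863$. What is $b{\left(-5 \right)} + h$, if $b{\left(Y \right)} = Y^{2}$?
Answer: $95888$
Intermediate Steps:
$b{\left(-5 \right)} + h = \left(-5\right)^{2} + 95863 = 25 + 95863 = 95888$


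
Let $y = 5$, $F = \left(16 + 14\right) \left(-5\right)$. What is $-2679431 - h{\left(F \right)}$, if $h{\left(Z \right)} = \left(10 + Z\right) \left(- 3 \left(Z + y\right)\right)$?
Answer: $-2618531$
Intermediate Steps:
$F = -150$ ($F = 30 \left(-5\right) = -150$)
$h{\left(Z \right)} = \left(-15 - 3 Z\right) \left(10 + Z\right)$ ($h{\left(Z \right)} = \left(10 + Z\right) \left(- 3 \left(Z + 5\right)\right) = \left(10 + Z\right) \left(- 3 \left(5 + Z\right)\right) = \left(10 + Z\right) \left(-15 - 3 Z\right) = \left(-15 - 3 Z\right) \left(10 + Z\right)$)
$-2679431 - h{\left(F \right)} = -2679431 - \left(-150 - -6750 - 3 \left(-150\right)^{2}\right) = -2679431 - \left(-150 + 6750 - 67500\right) = -2679431 - -60900 = -2679431 + 60900 = -2618531$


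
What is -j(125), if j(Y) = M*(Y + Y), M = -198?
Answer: 49500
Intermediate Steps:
j(Y) = -396*Y (j(Y) = -198*(Y + Y) = -396*Y)
-j(125) = -(-396)*125 = -1*(-49500) = 49500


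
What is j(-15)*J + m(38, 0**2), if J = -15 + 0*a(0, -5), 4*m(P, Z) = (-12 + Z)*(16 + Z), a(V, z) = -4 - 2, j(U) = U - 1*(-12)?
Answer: -3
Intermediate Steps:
j(U) = 12 + U (j(U) = U + 12 = 12 + U)
a(V, z) = -6
m(P, Z) = (-12 + Z)*(16 + Z)/4 (m(P, Z) = ((-12 + Z)*(16 + Z))/4 = (-12 + Z)*(16 + Z)/4)
J = -15 (J = -15 + 0*(-6) = -15 + 0 = -15)
j(-15)*J + m(38, 0**2) = (12 - 15)*(-15) + (-48 + 0**2 + (0**2)**2/4) = -3*(-15) + (-48 + 0 + (1/4)*0**2) = 45 + (-48 + 0 + (1/4)*0) = 45 + (-48 + 0 + 0) = 45 - 48 = -3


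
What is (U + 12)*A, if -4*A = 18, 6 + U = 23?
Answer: -261/2 ≈ -130.50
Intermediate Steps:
U = 17 (U = -6 + 23 = 17)
A = -9/2 (A = -1/4*18 = -9/2 ≈ -4.5000)
(U + 12)*A = (17 + 12)*(-9/2) = 29*(-9/2) = -261/2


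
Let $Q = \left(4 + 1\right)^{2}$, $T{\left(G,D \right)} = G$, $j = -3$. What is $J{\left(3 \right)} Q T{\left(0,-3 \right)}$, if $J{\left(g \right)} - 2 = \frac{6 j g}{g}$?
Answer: $0$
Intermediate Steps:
$Q = 25$ ($Q = 5^{2} = 25$)
$J{\left(g \right)} = -16$ ($J{\left(g \right)} = 2 + \frac{6 \left(-3\right) g}{g} = 2 + \frac{\left(-18\right) g}{g} = 2 - 18 = -16$)
$J{\left(3 \right)} Q T{\left(0,-3 \right)} = \left(-16\right) 25 \cdot 0 = \left(-400\right) 0 = 0$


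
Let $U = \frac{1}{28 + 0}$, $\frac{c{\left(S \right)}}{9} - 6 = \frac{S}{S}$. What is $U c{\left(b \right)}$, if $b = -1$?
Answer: $\frac{9}{4} \approx 2.25$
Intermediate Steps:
$c{\left(S \right)} = 63$ ($c{\left(S \right)} = 54 + 9 \frac{S}{S} = 54 + 9 \cdot 1 = 54 + 9 = 63$)
$U = \frac{1}{28} \approx 0.035714$
$U c{\left(b \right)} = \frac{1}{28} \cdot 63 = \frac{9}{4}$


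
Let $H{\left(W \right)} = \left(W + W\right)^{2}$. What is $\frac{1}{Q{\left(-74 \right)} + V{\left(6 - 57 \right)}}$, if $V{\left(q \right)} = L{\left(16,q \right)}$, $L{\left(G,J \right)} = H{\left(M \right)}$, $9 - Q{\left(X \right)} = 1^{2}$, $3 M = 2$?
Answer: $\frac{9}{88} \approx 0.10227$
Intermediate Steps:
$M = \frac{2}{3}$ ($M = \frac{1}{3} \cdot 2 = \frac{2}{3} \approx 0.66667$)
$Q{\left(X \right)} = 8$ ($Q{\left(X \right)} = 9 - 1^{2} = 9 - 1 = 8$)
$H{\left(W \right)} = 4 W^{2}$ ($H{\left(W \right)} = \left(2 W\right)^{2} = 4 W^{2}$)
$L{\left(G,J \right)} = \frac{16}{9}$ ($L{\left(G,J \right)} = 4 \left(\frac{2}{3}\right)^{2} = 4 \cdot \frac{4}{9} = \frac{16}{9}$)
$V{\left(q \right)} = \frac{16}{9}$
$\frac{1}{Q{\left(-74 \right)} + V{\left(6 - 57 \right)}} = \frac{1}{8 + \frac{16}{9}} = \frac{1}{\frac{88}{9}} = \frac{9}{88}$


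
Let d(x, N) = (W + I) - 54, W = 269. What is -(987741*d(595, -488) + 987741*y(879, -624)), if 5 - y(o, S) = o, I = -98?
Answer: 747719937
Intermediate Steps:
y(o, S) = 5 - o
d(x, N) = 117 (d(x, N) = (269 - 98) - 54 = 171 - 54 = 117)
-(987741*d(595, -488) + 987741*y(879, -624)) = -(120504402 - 868224339) = -987741/(1/((5 - 879) + 117)) = -987741/(1/(-874 + 117)) = -987741/(1/(-757)) = -987741/(-1/757) = -987741*(-757) = 747719937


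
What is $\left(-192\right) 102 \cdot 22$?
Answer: $-430848$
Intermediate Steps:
$\left(-192\right) 102 \cdot 22 = \left(-19584\right) 22 = -430848$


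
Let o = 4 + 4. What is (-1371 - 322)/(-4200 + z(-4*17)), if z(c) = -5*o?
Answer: 1693/4240 ≈ 0.39929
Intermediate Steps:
o = 8
z(c) = -40 (z(c) = -5*8 = -40)
(-1371 - 322)/(-4200 + z(-4*17)) = (-1371 - 322)/(-4200 - 40) = -1693/(-4240) = -1693*(-1/4240) = 1693/4240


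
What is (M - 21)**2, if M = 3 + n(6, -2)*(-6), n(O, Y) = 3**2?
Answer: 5184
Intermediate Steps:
n(O, Y) = 9
M = -51 (M = 3 + 9*(-6) = 3 - 54 = -51)
(M - 21)**2 = (-51 - 21)**2 = (-72)**2 = 5184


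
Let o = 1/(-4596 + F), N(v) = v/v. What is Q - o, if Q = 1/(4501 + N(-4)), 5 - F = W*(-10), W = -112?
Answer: 10213/25710922 ≈ 0.00039722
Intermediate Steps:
N(v) = 1
F = -1115 (F = 5 - (-112)*(-10) = 5 - 1*1120 = 5 - 1120 = -1115)
o = -1/5711 (o = 1/(-4596 - 1115) = 1/(-5711) = -1/5711 ≈ -0.00017510)
Q = 1/4502 (Q = 1/(4501 + 1) = 1/4502 ≈ 0.00022212)
Q - o = 1/4502 - 1*(-1/5711) = 1/4502 + 1/5711 = 10213/25710922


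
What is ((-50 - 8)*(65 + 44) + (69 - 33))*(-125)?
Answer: 785750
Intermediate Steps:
((-50 - 8)*(65 + 44) + (69 - 33))*(-125) = (-58*109 + 36)*(-125) = (-6322 + 36)*(-125) = -6286*(-125) = 785750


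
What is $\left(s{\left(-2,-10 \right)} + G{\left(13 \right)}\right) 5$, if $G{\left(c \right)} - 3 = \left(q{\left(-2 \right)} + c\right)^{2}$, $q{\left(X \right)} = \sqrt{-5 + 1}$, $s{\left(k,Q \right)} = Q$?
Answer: $790 + 260 i \approx 790.0 + 260.0 i$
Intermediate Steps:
$q{\left(X \right)} = 2 i$ ($q{\left(X \right)} = \sqrt{-4} = 2 i$)
$G{\left(c \right)} = 3 + \left(c + 2 i\right)^{2}$ ($G{\left(c \right)} = 3 + \left(2 i + c\right)^{2} = 3 + \left(c + 2 i\right)^{2}$)
$\left(s{\left(-2,-10 \right)} + G{\left(13 \right)}\right) 5 = \left(-10 + \left(3 + \left(13 + 2 i\right)^{2}\right)\right) 5 = \left(-7 + \left(13 + 2 i\right)^{2}\right) 5 = -35 + 5 \left(13 + 2 i\right)^{2}$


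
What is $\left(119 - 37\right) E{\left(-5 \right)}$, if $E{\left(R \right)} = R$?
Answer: $-410$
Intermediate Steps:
$\left(119 - 37\right) E{\left(-5 \right)} = \left(119 - 37\right) \left(-5\right) = 82 \left(-5\right) = -410$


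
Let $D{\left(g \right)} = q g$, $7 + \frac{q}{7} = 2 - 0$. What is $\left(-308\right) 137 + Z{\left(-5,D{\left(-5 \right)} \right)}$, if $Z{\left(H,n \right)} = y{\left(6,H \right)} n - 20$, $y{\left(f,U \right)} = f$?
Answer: $-41166$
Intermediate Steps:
$q = -35$ ($q = -49 + 7 \left(2 - 0\right) = -49 + 7 \left(2 + 0\right) = -49 + 7 \cdot 2 = -49 + 14 = -35$)
$D{\left(g \right)} = - 35 g$
$Z{\left(H,n \right)} = -20 + 6 n$ ($Z{\left(H,n \right)} = 6 n - 20 = -20 + 6 n$)
$\left(-308\right) 137 + Z{\left(-5,D{\left(-5 \right)} \right)} = \left(-308\right) 137 - \left(20 - 6 \left(\left(-35\right) \left(-5\right)\right)\right) = -42196 + \left(-20 + 6 \cdot 175\right) = -42196 + \left(-20 + 1050\right) = -42196 + 1030 = -41166$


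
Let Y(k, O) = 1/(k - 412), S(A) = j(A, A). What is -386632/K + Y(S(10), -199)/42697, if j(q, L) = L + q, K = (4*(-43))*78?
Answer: 808893297019/28068324648 ≈ 28.819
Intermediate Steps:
K = -13416 (K = -172*78 = -13416)
S(A) = 2*A (S(A) = A + A = 2*A)
Y(k, O) = 1/(-412 + k)
-386632/K + Y(S(10), -199)/42697 = -386632/(-13416) + 1/((-412 + 2*10)*42697) = -386632*(-1/13416) + (1/42697)/(-412 + 20) = 48329/1677 + (1/42697)/(-392) = 48329/1677 - 1/392*1/42697 = 48329/1677 - 1/16737224 = 808893297019/28068324648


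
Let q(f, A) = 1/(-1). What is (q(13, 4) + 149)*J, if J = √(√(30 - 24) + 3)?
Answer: 148*√(3 + √6) ≈ 345.49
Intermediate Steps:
q(f, A) = -1
J = √(3 + √6) (J = √(√6 + 3) = √(3 + √6) ≈ 2.3344)
(q(13, 4) + 149)*J = (-1 + 149)*√(3 + √6) = 148*√(3 + √6)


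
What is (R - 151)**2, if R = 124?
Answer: 729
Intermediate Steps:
(R - 151)**2 = (124 - 151)**2 = (-27)**2 = 729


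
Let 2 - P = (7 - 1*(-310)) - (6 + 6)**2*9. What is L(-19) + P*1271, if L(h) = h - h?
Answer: 1246851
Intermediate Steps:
L(h) = 0
P = 981 (P = 2 - ((7 - 1*(-310)) - (6 + 6)**2*9) = 2 - ((7 + 310) - 12**2*9) = 2 - (317 - 144*9) = 2 - (317 - 1*1296) = 2 - (317 - 1296) = 2 - 1*(-979) = 2 + 979 = 981)
L(-19) + P*1271 = 0 + 981*1271 = 0 + 1246851 = 1246851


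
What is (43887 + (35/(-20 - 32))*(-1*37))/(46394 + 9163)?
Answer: 2283419/2888964 ≈ 0.79039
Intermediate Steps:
(43887 + (35/(-20 - 32))*(-1*37))/(46394 + 9163) = (43887 + (35/(-52))*(-37))/55557 = (43887 - 1/52*35*(-37))*(1/55557) = (43887 - 35/52*(-37))*(1/55557) = (43887 + 1295/52)*(1/55557) = (2283419/52)*(1/55557) = 2283419/2888964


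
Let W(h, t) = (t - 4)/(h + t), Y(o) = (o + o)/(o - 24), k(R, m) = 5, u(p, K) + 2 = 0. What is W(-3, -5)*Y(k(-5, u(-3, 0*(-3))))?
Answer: -45/76 ≈ -0.59210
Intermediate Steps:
u(p, K) = -2 (u(p, K) = -2 + 0 = -2)
Y(o) = 2*o/(-24 + o) (Y(o) = (2*o)/(-24 + o) = 2*o/(-24 + o))
W(h, t) = (-4 + t)/(h + t)
W(-3, -5)*Y(k(-5, u(-3, 0*(-3)))) = ((-4 - 5)/(-3 - 5))*(2*5/(-24 + 5)) = (-9/(-8))*(2*5/(-19)) = (-⅛*(-9))*(2*5*(-1/19)) = (9/8)*(-10/19) = -45/76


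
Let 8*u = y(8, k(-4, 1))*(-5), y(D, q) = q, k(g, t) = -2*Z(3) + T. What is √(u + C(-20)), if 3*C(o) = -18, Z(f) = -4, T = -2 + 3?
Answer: I*√186/4 ≈ 3.4095*I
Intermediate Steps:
T = 1
C(o) = -6 (C(o) = (⅓)*(-18) = -6)
k(g, t) = 9 (k(g, t) = -2*(-4) + 1 = 8 + 1 = 9)
u = -45/8 (u = (9*(-5))/8 = (⅛)*(-45) = -45/8 ≈ -5.6250)
√(u + C(-20)) = √(-45/8 - 6) = √(-93/8) = I*√186/4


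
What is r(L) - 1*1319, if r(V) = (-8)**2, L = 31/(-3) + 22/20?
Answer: -1255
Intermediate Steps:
L = -277/30 (L = 31*(-1/3) + 22*(1/20) = -31/3 + 11/10 = -277/30 ≈ -9.2333)
r(V) = 64
r(L) - 1*1319 = 64 - 1*1319 = 64 - 1319 = -1255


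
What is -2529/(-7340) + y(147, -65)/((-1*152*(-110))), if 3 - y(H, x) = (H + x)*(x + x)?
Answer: 1205513/1227248 ≈ 0.98229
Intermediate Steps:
y(H, x) = 3 - 2*x*(H + x) (y(H, x) = 3 - (H + x)*(x + x) = 3 - (H + x)*2*x = 3 - 2*x*(H + x))
-2529/(-7340) + y(147, -65)/((-1*152*(-110))) = -2529/(-7340) + (3 - 2*(-65)² - 2*147*(-65))/((-1*152*(-110))) = -2529*(-1/7340) + (3 - 2*4225 + 19110)/((-152*(-110))) = 2529/7340 + (3 - 8450 + 19110)/16720 = 2529/7340 + 10663*(1/16720) = 2529/7340 + 10663/16720 = 1205513/1227248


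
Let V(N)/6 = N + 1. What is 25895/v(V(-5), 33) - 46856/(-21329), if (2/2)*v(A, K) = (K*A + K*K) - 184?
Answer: 557609183/2410177 ≈ 231.36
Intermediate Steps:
V(N) = 6 + 6*N (V(N) = 6*(N + 1) = 6*(1 + N) = 6 + 6*N)
v(A, K) = -184 + K² + A*K (v(A, K) = (K*A + K*K) - 184 = (A*K + K²) - 184 = (K² + A*K) - 184 = -184 + K² + A*K)
25895/v(V(-5), 33) - 46856/(-21329) = 25895/(-184 + 33² + (6 + 6*(-5))*33) - 46856/(-21329) = 25895/(-184 + 1089 + (6 - 30)*33) - 46856*(-1/21329) = 25895/(-184 + 1089 - 24*33) + 46856/21329 = 25895/(-184 + 1089 - 792) + 46856/21329 = 25895/113 + 46856/21329 = 557609183/2410177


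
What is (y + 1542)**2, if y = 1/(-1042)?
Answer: 2581687338169/1085764 ≈ 2.3778e+6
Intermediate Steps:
y = -1/1042 ≈ -0.00095969
(y + 1542)**2 = (-1/1042 + 1542)**2 = (1606763/1042)**2 = 2581687338169/1085764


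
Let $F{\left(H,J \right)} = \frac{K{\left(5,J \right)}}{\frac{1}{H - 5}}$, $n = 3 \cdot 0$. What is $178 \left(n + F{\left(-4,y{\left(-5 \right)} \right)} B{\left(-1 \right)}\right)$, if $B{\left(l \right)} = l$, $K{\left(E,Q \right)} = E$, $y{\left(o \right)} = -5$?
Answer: $8010$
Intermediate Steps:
$n = 0$
$F{\left(H,J \right)} = -25 + 5 H$ ($F{\left(H,J \right)} = \frac{5}{\frac{1}{H - 5}} = \frac{5}{\frac{1}{-5 + H}} = 5 \left(-5 + H\right) = -25 + 5 H$)
$178 \left(n + F{\left(-4,y{\left(-5 \right)} \right)} B{\left(-1 \right)}\right) = 178 \left(0 + \left(-25 + 5 \left(-4\right)\right) \left(-1\right)\right) = 178 \left(0 + \left(-25 - 20\right) \left(-1\right)\right) = 178 \left(0 - -45\right) = 178 \left(0 + 45\right) = 178 \cdot 45 = 8010$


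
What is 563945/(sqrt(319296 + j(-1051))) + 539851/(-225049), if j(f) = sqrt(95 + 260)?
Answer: -539851/225049 + 563945/sqrt(319296 + sqrt(355)) ≈ 995.59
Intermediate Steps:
j(f) = sqrt(355)
563945/(sqrt(319296 + j(-1051))) + 539851/(-225049) = 563945/(sqrt(319296 + sqrt(355))) + 539851/(-225049) = 563945/sqrt(319296 + sqrt(355)) + 539851*(-1/225049) = 563945/sqrt(319296 + sqrt(355)) - 539851/225049 = -539851/225049 + 563945/sqrt(319296 + sqrt(355))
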